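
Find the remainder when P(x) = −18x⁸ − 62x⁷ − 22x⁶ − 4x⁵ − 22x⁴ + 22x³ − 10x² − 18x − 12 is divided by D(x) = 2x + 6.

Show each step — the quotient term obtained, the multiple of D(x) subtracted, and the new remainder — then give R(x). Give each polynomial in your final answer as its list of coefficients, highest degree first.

R = [6]

Step 1: lead(−18x⁸ − 62x⁷ − 22x⁶ − 4x⁵ − 22x⁴ + 22x³ − 10x² − 18x − 12) ÷ lead(D) = −18x⁸ ÷ 2x = −9x⁷. Subtract (−9x⁷)·D = −18x⁸ − 54x⁷. Remainder: −8x⁷ − 22x⁶ − 4x⁵ − 22x⁴ + 22x³ − 10x² − 18x − 12.
Step 2: lead(−8x⁷ − 22x⁶ − 4x⁵ − 22x⁴ + 22x³ − 10x² − 18x − 12) ÷ lead(D) = −8x⁷ ÷ 2x = −4x⁶. Subtract (−4x⁶)·D = −8x⁷ − 24x⁶. Remainder: 2x⁶ − 4x⁵ − 22x⁴ + 22x³ − 10x² − 18x − 12.
Step 3: lead(2x⁶ − 4x⁵ − 22x⁴ + 22x³ − 10x² − 18x − 12) ÷ lead(D) = 2x⁶ ÷ 2x = x⁵. Subtract (x⁵)·D = 2x⁶ + 6x⁵. Remainder: −10x⁵ − 22x⁴ + 22x³ − 10x² − 18x − 12.
Step 4: lead(−10x⁵ − 22x⁴ + 22x³ − 10x² − 18x − 12) ÷ lead(D) = −10x⁵ ÷ 2x = −5x⁴. Subtract (−5x⁴)·D = −10x⁵ − 30x⁴. Remainder: 8x⁴ + 22x³ − 10x² − 18x − 12.
Step 5: lead(8x⁴ + 22x³ − 10x² − 18x − 12) ÷ lead(D) = 8x⁴ ÷ 2x = 4x³. Subtract (4x³)·D = 8x⁴ + 24x³. Remainder: −2x³ − 10x² − 18x − 12.
Step 6: lead(−2x³ − 10x² − 18x − 12) ÷ lead(D) = −2x³ ÷ 2x = −x². Subtract (−x²)·D = −2x³ − 6x². Remainder: −4x² − 18x − 12.
Step 7: lead(−4x² − 18x − 12) ÷ lead(D) = −4x² ÷ 2x = −2x. Subtract (−2x)·D = −4x² − 12x. Remainder: −6x − 12.
Step 8: lead(−6x − 12) ÷ lead(D) = −6x ÷ 2x = −3. Subtract (−3)·D = −6x − 18. Remainder: 6.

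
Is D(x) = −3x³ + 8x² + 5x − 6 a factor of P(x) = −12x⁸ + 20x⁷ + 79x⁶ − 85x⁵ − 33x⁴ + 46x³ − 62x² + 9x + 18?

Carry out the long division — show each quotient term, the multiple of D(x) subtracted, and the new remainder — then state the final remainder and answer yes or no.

Step 1: lead(−12x⁸ + 20x⁷ + 79x⁶ − 85x⁵ − 33x⁴ + 46x³ − 62x² + 9x + 18) ÷ lead(D) = −12x⁸ ÷ −3x³ = 4x⁵. Subtract (4x⁵)·D = −12x⁸ + 32x⁷ + 20x⁶ − 24x⁵. Remainder: −12x⁷ + 59x⁶ − 61x⁵ − 33x⁴ + 46x³ − 62x² + 9x + 18.
Step 2: lead(−12x⁷ + 59x⁶ − 61x⁵ − 33x⁴ + 46x³ − 62x² + 9x + 18) ÷ lead(D) = −12x⁷ ÷ −3x³ = 4x⁴. Subtract (4x⁴)·D = −12x⁷ + 32x⁶ + 20x⁵ − 24x⁴. Remainder: 27x⁶ − 81x⁵ − 9x⁴ + 46x³ − 62x² + 9x + 18.
Step 3: lead(27x⁶ − 81x⁵ − 9x⁴ + 46x³ − 62x² + 9x + 18) ÷ lead(D) = 27x⁶ ÷ −3x³ = −9x³. Subtract (−9x³)·D = 27x⁶ − 72x⁵ − 45x⁴ + 54x³. Remainder: −9x⁵ + 36x⁴ − 8x³ − 62x² + 9x + 18.
Step 4: lead(−9x⁵ + 36x⁴ − 8x³ − 62x² + 9x + 18) ÷ lead(D) = −9x⁵ ÷ −3x³ = 3x². Subtract (3x²)·D = −9x⁵ + 24x⁴ + 15x³ − 18x². Remainder: 12x⁴ − 23x³ − 44x² + 9x + 18.
Step 5: lead(12x⁴ − 23x³ − 44x² + 9x + 18) ÷ lead(D) = 12x⁴ ÷ −3x³ = −4x. Subtract (−4x)·D = 12x⁴ − 32x³ − 20x² + 24x. Remainder: 9x³ − 24x² − 15x + 18.
Step 6: lead(9x³ − 24x² − 15x + 18) ÷ lead(D) = 9x³ ÷ −3x³ = −3. Subtract (−3)·D = 9x³ − 24x² − 15x + 18. Remainder: 0.

R(x) = 0, so D(x) is a factor of P(x). yes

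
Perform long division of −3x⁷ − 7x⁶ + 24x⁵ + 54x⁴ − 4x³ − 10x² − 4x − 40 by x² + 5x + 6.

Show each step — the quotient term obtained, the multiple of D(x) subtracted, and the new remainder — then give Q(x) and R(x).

Step 1: lead(−3x⁷ − 7x⁶ + 24x⁵ + 54x⁴ − 4x³ − 10x² − 4x − 40) ÷ lead(D) = −3x⁷ ÷ x² = −3x⁵. Subtract (−3x⁵)·D = −3x⁷ − 15x⁶ − 18x⁵. Remainder: 8x⁶ + 42x⁵ + 54x⁴ − 4x³ − 10x² − 4x − 40.
Step 2: lead(8x⁶ + 42x⁵ + 54x⁴ − 4x³ − 10x² − 4x − 40) ÷ lead(D) = 8x⁶ ÷ x² = 8x⁴. Subtract (8x⁴)·D = 8x⁶ + 40x⁵ + 48x⁴. Remainder: 2x⁵ + 6x⁴ − 4x³ − 10x² − 4x − 40.
Step 3: lead(2x⁵ + 6x⁴ − 4x³ − 10x² − 4x − 40) ÷ lead(D) = 2x⁵ ÷ x² = 2x³. Subtract (2x³)·D = 2x⁵ + 10x⁴ + 12x³. Remainder: −4x⁴ − 16x³ − 10x² − 4x − 40.
Step 4: lead(−4x⁴ − 16x³ − 10x² − 4x − 40) ÷ lead(D) = −4x⁴ ÷ x² = −4x². Subtract (−4x²)·D = −4x⁴ − 20x³ − 24x². Remainder: 4x³ + 14x² − 4x − 40.
Step 5: lead(4x³ + 14x² − 4x − 40) ÷ lead(D) = 4x³ ÷ x² = 4x. Subtract (4x)·D = 4x³ + 20x² + 24x. Remainder: −6x² − 28x − 40.
Step 6: lead(−6x² − 28x − 40) ÷ lead(D) = −6x² ÷ x² = −6. Subtract (−6)·D = −6x² − 30x − 36. Remainder: 2x − 4.

Q(x) = −3x⁵ + 8x⁴ + 2x³ − 4x² + 4x − 6; R(x) = 2x − 4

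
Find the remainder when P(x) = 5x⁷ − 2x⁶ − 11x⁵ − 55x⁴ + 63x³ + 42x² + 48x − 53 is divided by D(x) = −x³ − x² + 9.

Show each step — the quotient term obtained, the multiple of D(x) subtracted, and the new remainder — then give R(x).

Step 1: lead(5x⁷ − 2x⁶ − 11x⁵ − 55x⁴ + 63x³ + 42x² + 48x − 53) ÷ lead(D) = 5x⁷ ÷ −x³ = −5x⁴. Subtract (−5x⁴)·D = 5x⁷ + 5x⁶ − 45x⁴. Remainder: −7x⁶ − 11x⁵ − 10x⁴ + 63x³ + 42x² + 48x − 53.
Step 2: lead(−7x⁶ − 11x⁵ − 10x⁴ + 63x³ + 42x² + 48x − 53) ÷ lead(D) = −7x⁶ ÷ −x³ = 7x³. Subtract (7x³)·D = −7x⁶ − 7x⁵ + 63x³. Remainder: −4x⁵ − 10x⁴ + 42x² + 48x − 53.
Step 3: lead(−4x⁵ − 10x⁴ + 42x² + 48x − 53) ÷ lead(D) = −4x⁵ ÷ −x³ = 4x². Subtract (4x²)·D = −4x⁵ − 4x⁴ + 36x². Remainder: −6x⁴ + 6x² + 48x − 53.
Step 4: lead(−6x⁴ + 6x² + 48x − 53) ÷ lead(D) = −6x⁴ ÷ −x³ = 6x. Subtract (6x)·D = −6x⁴ − 6x³ + 54x. Remainder: 6x³ + 6x² − 6x − 53.
Step 5: lead(6x³ + 6x² − 6x − 53) ÷ lead(D) = 6x³ ÷ −x³ = −6. Subtract (−6)·D = 6x³ + 6x² − 54. Remainder: −6x + 1.

R(x) = −6x + 1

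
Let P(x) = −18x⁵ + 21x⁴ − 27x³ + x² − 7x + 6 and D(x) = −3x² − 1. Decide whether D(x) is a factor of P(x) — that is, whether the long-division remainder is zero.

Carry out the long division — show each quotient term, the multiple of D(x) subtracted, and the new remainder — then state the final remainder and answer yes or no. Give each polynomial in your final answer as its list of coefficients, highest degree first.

Step 1: lead(−18x⁵ + 21x⁴ − 27x³ + x² − 7x + 6) ÷ lead(D) = −18x⁵ ÷ −3x² = 6x³. Subtract (6x³)·D = −18x⁵ − 6x³. Remainder: 21x⁴ − 21x³ + x² − 7x + 6.
Step 2: lead(21x⁴ − 21x³ + x² − 7x + 6) ÷ lead(D) = 21x⁴ ÷ −3x² = −7x². Subtract (−7x²)·D = 21x⁴ + 7x². Remainder: −21x³ − 6x² − 7x + 6.
Step 3: lead(−21x³ − 6x² − 7x + 6) ÷ lead(D) = −21x³ ÷ −3x² = 7x. Subtract (7x)·D = −21x³ − 7x. Remainder: −6x² + 6.
Step 4: lead(−6x² + 6) ÷ lead(D) = −6x² ÷ −3x² = 2. Subtract (2)·D = −6x² − 2. Remainder: 8.

R = [8], so D(x) is not a factor of P(x). no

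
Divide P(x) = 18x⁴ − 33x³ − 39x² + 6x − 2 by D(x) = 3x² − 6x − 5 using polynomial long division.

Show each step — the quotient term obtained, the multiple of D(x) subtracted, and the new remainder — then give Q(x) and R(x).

Step 1: lead(18x⁴ − 33x³ − 39x² + 6x − 2) ÷ lead(D) = 18x⁴ ÷ 3x² = 6x². Subtract (6x²)·D = 18x⁴ − 36x³ − 30x². Remainder: 3x³ − 9x² + 6x − 2.
Step 2: lead(3x³ − 9x² + 6x − 2) ÷ lead(D) = 3x³ ÷ 3x² = x. Subtract (x)·D = 3x³ − 6x² − 5x. Remainder: −3x² + 11x − 2.
Step 3: lead(−3x² + 11x − 2) ÷ lead(D) = −3x² ÷ 3x² = −1. Subtract (−1)·D = −3x² + 6x + 5. Remainder: 5x − 7.

Q(x) = 6x² + x − 1; R(x) = 5x − 7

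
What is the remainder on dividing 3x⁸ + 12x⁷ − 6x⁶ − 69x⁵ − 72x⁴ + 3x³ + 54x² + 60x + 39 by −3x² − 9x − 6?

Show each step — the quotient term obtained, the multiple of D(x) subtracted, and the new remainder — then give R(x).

R(x) = −3x + 9

Step 1: lead(3x⁸ + 12x⁷ − 6x⁶ − 69x⁵ − 72x⁴ + 3x³ + 54x² + 60x + 39) ÷ lead(D) = 3x⁸ ÷ −3x² = −x⁶. Subtract (−x⁶)·D = 3x⁸ + 9x⁷ + 6x⁶. Remainder: 3x⁷ − 12x⁶ − 69x⁵ − 72x⁴ + 3x³ + 54x² + 60x + 39.
Step 2: lead(3x⁷ − 12x⁶ − 69x⁵ − 72x⁴ + 3x³ + 54x² + 60x + 39) ÷ lead(D) = 3x⁷ ÷ −3x² = −x⁵. Subtract (−x⁵)·D = 3x⁷ + 9x⁶ + 6x⁵. Remainder: −21x⁶ − 75x⁵ − 72x⁴ + 3x³ + 54x² + 60x + 39.
Step 3: lead(−21x⁶ − 75x⁵ − 72x⁴ + 3x³ + 54x² + 60x + 39) ÷ lead(D) = −21x⁶ ÷ −3x² = 7x⁴. Subtract (7x⁴)·D = −21x⁶ − 63x⁵ − 42x⁴. Remainder: −12x⁵ − 30x⁴ + 3x³ + 54x² + 60x + 39.
Step 4: lead(−12x⁵ − 30x⁴ + 3x³ + 54x² + 60x + 39) ÷ lead(D) = −12x⁵ ÷ −3x² = 4x³. Subtract (4x³)·D = −12x⁵ − 36x⁴ − 24x³. Remainder: 6x⁴ + 27x³ + 54x² + 60x + 39.
Step 5: lead(6x⁴ + 27x³ + 54x² + 60x + 39) ÷ lead(D) = 6x⁴ ÷ −3x² = −2x². Subtract (−2x²)·D = 6x⁴ + 18x³ + 12x². Remainder: 9x³ + 42x² + 60x + 39.
Step 6: lead(9x³ + 42x² + 60x + 39) ÷ lead(D) = 9x³ ÷ −3x² = −3x. Subtract (−3x)·D = 9x³ + 27x² + 18x. Remainder: 15x² + 42x + 39.
Step 7: lead(15x² + 42x + 39) ÷ lead(D) = 15x² ÷ −3x² = −5. Subtract (−5)·D = 15x² + 45x + 30. Remainder: −3x + 9.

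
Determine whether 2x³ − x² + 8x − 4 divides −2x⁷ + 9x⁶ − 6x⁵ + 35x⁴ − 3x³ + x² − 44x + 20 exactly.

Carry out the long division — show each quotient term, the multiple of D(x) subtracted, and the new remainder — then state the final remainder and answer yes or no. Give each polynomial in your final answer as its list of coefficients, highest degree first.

Step 1: lead(−2x⁷ + 9x⁶ − 6x⁵ + 35x⁴ − 3x³ + x² − 44x + 20) ÷ lead(D) = −2x⁷ ÷ 2x³ = −x⁴. Subtract (−x⁴)·D = −2x⁷ + x⁶ − 8x⁵ + 4x⁴. Remainder: 8x⁶ + 2x⁵ + 31x⁴ − 3x³ + x² − 44x + 20.
Step 2: lead(8x⁶ + 2x⁵ + 31x⁴ − 3x³ + x² − 44x + 20) ÷ lead(D) = 8x⁶ ÷ 2x³ = 4x³. Subtract (4x³)·D = 8x⁶ − 4x⁵ + 32x⁴ − 16x³. Remainder: 6x⁵ − x⁴ + 13x³ + x² − 44x + 20.
Step 3: lead(6x⁵ − x⁴ + 13x³ + x² − 44x + 20) ÷ lead(D) = 6x⁵ ÷ 2x³ = 3x². Subtract (3x²)·D = 6x⁵ − 3x⁴ + 24x³ − 12x². Remainder: 2x⁴ − 11x³ + 13x² − 44x + 20.
Step 4: lead(2x⁴ − 11x³ + 13x² − 44x + 20) ÷ lead(D) = 2x⁴ ÷ 2x³ = x. Subtract (x)·D = 2x⁴ − x³ + 8x² − 4x. Remainder: −10x³ + 5x² − 40x + 20.
Step 5: lead(−10x³ + 5x² − 40x + 20) ÷ lead(D) = −10x³ ÷ 2x³ = −5. Subtract (−5)·D = −10x³ + 5x² − 40x + 20. Remainder: 0.

R = [0], so D(x) is a factor of P(x). yes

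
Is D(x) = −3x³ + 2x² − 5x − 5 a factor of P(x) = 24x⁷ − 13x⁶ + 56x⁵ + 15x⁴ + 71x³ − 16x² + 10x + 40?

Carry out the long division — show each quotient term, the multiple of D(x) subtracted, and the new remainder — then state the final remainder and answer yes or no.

R(x) = 0, so D(x) is a factor of P(x). yes

Step 1: lead(24x⁷ − 13x⁶ + 56x⁵ + 15x⁴ + 71x³ − 16x² + 10x + 40) ÷ lead(D) = 24x⁷ ÷ −3x³ = −8x⁴. Subtract (−8x⁴)·D = 24x⁷ − 16x⁶ + 40x⁵ + 40x⁴. Remainder: 3x⁶ + 16x⁵ − 25x⁴ + 71x³ − 16x² + 10x + 40.
Step 2: lead(3x⁶ + 16x⁵ − 25x⁴ + 71x³ − 16x² + 10x + 40) ÷ lead(D) = 3x⁶ ÷ −3x³ = −x³. Subtract (−x³)·D = 3x⁶ − 2x⁵ + 5x⁴ + 5x³. Remainder: 18x⁵ − 30x⁴ + 66x³ − 16x² + 10x + 40.
Step 3: lead(18x⁵ − 30x⁴ + 66x³ − 16x² + 10x + 40) ÷ lead(D) = 18x⁵ ÷ −3x³ = −6x². Subtract (−6x²)·D = 18x⁵ − 12x⁴ + 30x³ + 30x². Remainder: −18x⁴ + 36x³ − 46x² + 10x + 40.
Step 4: lead(−18x⁴ + 36x³ − 46x² + 10x + 40) ÷ lead(D) = −18x⁴ ÷ −3x³ = 6x. Subtract (6x)·D = −18x⁴ + 12x³ − 30x² − 30x. Remainder: 24x³ − 16x² + 40x + 40.
Step 5: lead(24x³ − 16x² + 40x + 40) ÷ lead(D) = 24x³ ÷ −3x³ = −8. Subtract (−8)·D = 24x³ − 16x² + 40x + 40. Remainder: 0.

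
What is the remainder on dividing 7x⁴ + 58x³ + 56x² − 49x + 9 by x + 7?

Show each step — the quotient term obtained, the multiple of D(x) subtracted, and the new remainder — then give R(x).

Step 1: lead(7x⁴ + 58x³ + 56x² − 49x + 9) ÷ lead(D) = 7x⁴ ÷ x = 7x³. Subtract (7x³)·D = 7x⁴ + 49x³. Remainder: 9x³ + 56x² − 49x + 9.
Step 2: lead(9x³ + 56x² − 49x + 9) ÷ lead(D) = 9x³ ÷ x = 9x². Subtract (9x²)·D = 9x³ + 63x². Remainder: −7x² − 49x + 9.
Step 3: lead(−7x² − 49x + 9) ÷ lead(D) = −7x² ÷ x = −7x. Subtract (−7x)·D = −7x² − 49x. Remainder: 9.

R(x) = 9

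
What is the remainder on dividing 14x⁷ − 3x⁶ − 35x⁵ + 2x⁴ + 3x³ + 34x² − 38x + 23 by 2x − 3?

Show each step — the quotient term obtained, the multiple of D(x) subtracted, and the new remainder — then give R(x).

Step 1: lead(14x⁷ − 3x⁶ − 35x⁵ + 2x⁴ + 3x³ + 34x² − 38x + 23) ÷ lead(D) = 14x⁷ ÷ 2x = 7x⁶. Subtract (7x⁶)·D = 14x⁷ − 21x⁶. Remainder: 18x⁶ − 35x⁵ + 2x⁴ + 3x³ + 34x² − 38x + 23.
Step 2: lead(18x⁶ − 35x⁵ + 2x⁴ + 3x³ + 34x² − 38x + 23) ÷ lead(D) = 18x⁶ ÷ 2x = 9x⁵. Subtract (9x⁵)·D = 18x⁶ − 27x⁵. Remainder: −8x⁵ + 2x⁴ + 3x³ + 34x² − 38x + 23.
Step 3: lead(−8x⁵ + 2x⁴ + 3x³ + 34x² − 38x + 23) ÷ lead(D) = −8x⁵ ÷ 2x = −4x⁴. Subtract (−4x⁴)·D = −8x⁵ + 12x⁴. Remainder: −10x⁴ + 3x³ + 34x² − 38x + 23.
Step 4: lead(−10x⁴ + 3x³ + 34x² − 38x + 23) ÷ lead(D) = −10x⁴ ÷ 2x = −5x³. Subtract (−5x³)·D = −10x⁴ + 15x³. Remainder: −12x³ + 34x² − 38x + 23.
Step 5: lead(−12x³ + 34x² − 38x + 23) ÷ lead(D) = −12x³ ÷ 2x = −6x². Subtract (−6x²)·D = −12x³ + 18x². Remainder: 16x² − 38x + 23.
Step 6: lead(16x² − 38x + 23) ÷ lead(D) = 16x² ÷ 2x = 8x. Subtract (8x)·D = 16x² − 24x. Remainder: −14x + 23.
Step 7: lead(−14x + 23) ÷ lead(D) = −14x ÷ 2x = −7. Subtract (−7)·D = −14x + 21. Remainder: 2.

R(x) = 2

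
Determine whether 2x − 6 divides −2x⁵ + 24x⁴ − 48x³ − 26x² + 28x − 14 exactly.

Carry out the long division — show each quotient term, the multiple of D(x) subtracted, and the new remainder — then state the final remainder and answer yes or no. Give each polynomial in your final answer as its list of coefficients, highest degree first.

Step 1: lead(−2x⁵ + 24x⁴ − 48x³ − 26x² + 28x − 14) ÷ lead(D) = −2x⁵ ÷ 2x = −x⁴. Subtract (−x⁴)·D = −2x⁵ + 6x⁴. Remainder: 18x⁴ − 48x³ − 26x² + 28x − 14.
Step 2: lead(18x⁴ − 48x³ − 26x² + 28x − 14) ÷ lead(D) = 18x⁴ ÷ 2x = 9x³. Subtract (9x³)·D = 18x⁴ − 54x³. Remainder: 6x³ − 26x² + 28x − 14.
Step 3: lead(6x³ − 26x² + 28x − 14) ÷ lead(D) = 6x³ ÷ 2x = 3x². Subtract (3x²)·D = 6x³ − 18x². Remainder: −8x² + 28x − 14.
Step 4: lead(−8x² + 28x − 14) ÷ lead(D) = −8x² ÷ 2x = −4x. Subtract (−4x)·D = −8x² + 24x. Remainder: 4x − 14.
Step 5: lead(4x − 14) ÷ lead(D) = 4x ÷ 2x = 2. Subtract (2)·D = 4x − 12. Remainder: −2.

R = [-2], so D(x) is not a factor of P(x). no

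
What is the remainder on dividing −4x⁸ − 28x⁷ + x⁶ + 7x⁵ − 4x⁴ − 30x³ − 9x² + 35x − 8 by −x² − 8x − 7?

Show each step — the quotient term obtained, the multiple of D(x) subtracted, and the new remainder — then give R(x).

R(x) = −8

Step 1: lead(−4x⁸ − 28x⁷ + x⁶ + 7x⁵ − 4x⁴ − 30x³ − 9x² + 35x − 8) ÷ lead(D) = −4x⁸ ÷ −x² = 4x⁶. Subtract (4x⁶)·D = −4x⁸ − 32x⁷ − 28x⁶. Remainder: 4x⁷ + 29x⁶ + 7x⁵ − 4x⁴ − 30x³ − 9x² + 35x − 8.
Step 2: lead(4x⁷ + 29x⁶ + 7x⁵ − 4x⁴ − 30x³ − 9x² + 35x − 8) ÷ lead(D) = 4x⁷ ÷ −x² = −4x⁵. Subtract (−4x⁵)·D = 4x⁷ + 32x⁶ + 28x⁵. Remainder: −3x⁶ − 21x⁵ − 4x⁴ − 30x³ − 9x² + 35x − 8.
Step 3: lead(−3x⁶ − 21x⁵ − 4x⁴ − 30x³ − 9x² + 35x − 8) ÷ lead(D) = −3x⁶ ÷ −x² = 3x⁴. Subtract (3x⁴)·D = −3x⁶ − 24x⁵ − 21x⁴. Remainder: 3x⁵ + 17x⁴ − 30x³ − 9x² + 35x − 8.
Step 4: lead(3x⁵ + 17x⁴ − 30x³ − 9x² + 35x − 8) ÷ lead(D) = 3x⁵ ÷ −x² = −3x³. Subtract (−3x³)·D = 3x⁵ + 24x⁴ + 21x³. Remainder: −7x⁴ − 51x³ − 9x² + 35x − 8.
Step 5: lead(−7x⁴ − 51x³ − 9x² + 35x − 8) ÷ lead(D) = −7x⁴ ÷ −x² = 7x². Subtract (7x²)·D = −7x⁴ − 56x³ − 49x². Remainder: 5x³ + 40x² + 35x − 8.
Step 6: lead(5x³ + 40x² + 35x − 8) ÷ lead(D) = 5x³ ÷ −x² = −5x. Subtract (−5x)·D = 5x³ + 40x² + 35x. Remainder: −8.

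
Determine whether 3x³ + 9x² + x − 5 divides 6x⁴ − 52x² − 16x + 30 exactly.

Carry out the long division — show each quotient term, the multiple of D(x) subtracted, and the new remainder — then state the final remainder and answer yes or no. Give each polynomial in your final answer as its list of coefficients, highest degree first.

Step 1: lead(6x⁴ − 52x² − 16x + 30) ÷ lead(D) = 6x⁴ ÷ 3x³ = 2x. Subtract (2x)·D = 6x⁴ + 18x³ + 2x² − 10x. Remainder: −18x³ − 54x² − 6x + 30.
Step 2: lead(−18x³ − 54x² − 6x + 30) ÷ lead(D) = −18x³ ÷ 3x³ = −6. Subtract (−6)·D = −18x³ − 54x² − 6x + 30. Remainder: 0.

R = [0], so D(x) is a factor of P(x). yes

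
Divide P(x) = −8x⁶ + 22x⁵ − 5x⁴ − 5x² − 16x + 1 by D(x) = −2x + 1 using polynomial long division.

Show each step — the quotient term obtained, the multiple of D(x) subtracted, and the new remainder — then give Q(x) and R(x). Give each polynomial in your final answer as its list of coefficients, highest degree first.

Q = [4, -9, -2, -1, 2, 9]; R = [-8]

Step 1: lead(−8x⁶ + 22x⁵ − 5x⁴ − 5x² − 16x + 1) ÷ lead(D) = −8x⁶ ÷ −2x = 4x⁵. Subtract (4x⁵)·D = −8x⁶ + 4x⁵. Remainder: 18x⁵ − 5x⁴ − 5x² − 16x + 1.
Step 2: lead(18x⁵ − 5x⁴ − 5x² − 16x + 1) ÷ lead(D) = 18x⁵ ÷ −2x = −9x⁴. Subtract (−9x⁴)·D = 18x⁵ − 9x⁴. Remainder: 4x⁴ − 5x² − 16x + 1.
Step 3: lead(4x⁴ − 5x² − 16x + 1) ÷ lead(D) = 4x⁴ ÷ −2x = −2x³. Subtract (−2x³)·D = 4x⁴ − 2x³. Remainder: 2x³ − 5x² − 16x + 1.
Step 4: lead(2x³ − 5x² − 16x + 1) ÷ lead(D) = 2x³ ÷ −2x = −x². Subtract (−x²)·D = 2x³ − x². Remainder: −4x² − 16x + 1.
Step 5: lead(−4x² − 16x + 1) ÷ lead(D) = −4x² ÷ −2x = 2x. Subtract (2x)·D = −4x² + 2x. Remainder: −18x + 1.
Step 6: lead(−18x + 1) ÷ lead(D) = −18x ÷ −2x = 9. Subtract (9)·D = −18x + 9. Remainder: −8.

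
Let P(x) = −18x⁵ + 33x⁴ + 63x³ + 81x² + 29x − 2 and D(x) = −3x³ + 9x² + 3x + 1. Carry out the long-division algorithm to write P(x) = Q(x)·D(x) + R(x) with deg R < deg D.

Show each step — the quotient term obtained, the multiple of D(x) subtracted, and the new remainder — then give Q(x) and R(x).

Step 1: lead(−18x⁵ + 33x⁴ + 63x³ + 81x² + 29x − 2) ÷ lead(D) = −18x⁵ ÷ −3x³ = 6x². Subtract (6x²)·D = −18x⁵ + 54x⁴ + 18x³ + 6x². Remainder: −21x⁴ + 45x³ + 75x² + 29x − 2.
Step 2: lead(−21x⁴ + 45x³ + 75x² + 29x − 2) ÷ lead(D) = −21x⁴ ÷ −3x³ = 7x. Subtract (7x)·D = −21x⁴ + 63x³ + 21x² + 7x. Remainder: −18x³ + 54x² + 22x − 2.
Step 3: lead(−18x³ + 54x² + 22x − 2) ÷ lead(D) = −18x³ ÷ −3x³ = 6. Subtract (6)·D = −18x³ + 54x² + 18x + 6. Remainder: 4x − 8.

Q(x) = 6x² + 7x + 6; R(x) = 4x − 8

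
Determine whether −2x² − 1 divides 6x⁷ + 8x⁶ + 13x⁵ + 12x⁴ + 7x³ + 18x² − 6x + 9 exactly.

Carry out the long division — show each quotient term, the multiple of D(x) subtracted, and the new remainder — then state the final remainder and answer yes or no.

Step 1: lead(6x⁷ + 8x⁶ + 13x⁵ + 12x⁴ + 7x³ + 18x² − 6x + 9) ÷ lead(D) = 6x⁷ ÷ −2x² = −3x⁵. Subtract (−3x⁵)·D = 6x⁷ + 3x⁵. Remainder: 8x⁶ + 10x⁵ + 12x⁴ + 7x³ + 18x² − 6x + 9.
Step 2: lead(8x⁶ + 10x⁵ + 12x⁴ + 7x³ + 18x² − 6x + 9) ÷ lead(D) = 8x⁶ ÷ −2x² = −4x⁴. Subtract (−4x⁴)·D = 8x⁶ + 4x⁴. Remainder: 10x⁵ + 8x⁴ + 7x³ + 18x² − 6x + 9.
Step 3: lead(10x⁵ + 8x⁴ + 7x³ + 18x² − 6x + 9) ÷ lead(D) = 10x⁵ ÷ −2x² = −5x³. Subtract (−5x³)·D = 10x⁵ + 5x³. Remainder: 8x⁴ + 2x³ + 18x² − 6x + 9.
Step 4: lead(8x⁴ + 2x³ + 18x² − 6x + 9) ÷ lead(D) = 8x⁴ ÷ −2x² = −4x². Subtract (−4x²)·D = 8x⁴ + 4x². Remainder: 2x³ + 14x² − 6x + 9.
Step 5: lead(2x³ + 14x² − 6x + 9) ÷ lead(D) = 2x³ ÷ −2x² = −x. Subtract (−x)·D = 2x³ + x. Remainder: 14x² − 7x + 9.
Step 6: lead(14x² − 7x + 9) ÷ lead(D) = 14x² ÷ −2x² = −7. Subtract (−7)·D = 14x² + 7. Remainder: −7x + 2.

R(x) = −7x + 2, so D(x) is not a factor of P(x). no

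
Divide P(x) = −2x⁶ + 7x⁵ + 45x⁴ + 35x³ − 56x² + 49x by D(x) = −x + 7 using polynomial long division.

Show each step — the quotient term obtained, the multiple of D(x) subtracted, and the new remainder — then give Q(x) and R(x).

Q(x) = 2x⁵ + 7x⁴ + 4x³ − 7x² + 7x; R(x) = 0

Step 1: lead(−2x⁶ + 7x⁵ + 45x⁴ + 35x³ − 56x² + 49x) ÷ lead(D) = −2x⁶ ÷ −x = 2x⁵. Subtract (2x⁵)·D = −2x⁶ + 14x⁵. Remainder: −7x⁵ + 45x⁴ + 35x³ − 56x² + 49x.
Step 2: lead(−7x⁵ + 45x⁴ + 35x³ − 56x² + 49x) ÷ lead(D) = −7x⁵ ÷ −x = 7x⁴. Subtract (7x⁴)·D = −7x⁵ + 49x⁴. Remainder: −4x⁴ + 35x³ − 56x² + 49x.
Step 3: lead(−4x⁴ + 35x³ − 56x² + 49x) ÷ lead(D) = −4x⁴ ÷ −x = 4x³. Subtract (4x³)·D = −4x⁴ + 28x³. Remainder: 7x³ − 56x² + 49x.
Step 4: lead(7x³ − 56x² + 49x) ÷ lead(D) = 7x³ ÷ −x = −7x². Subtract (−7x²)·D = 7x³ − 49x². Remainder: −7x² + 49x.
Step 5: lead(−7x² + 49x) ÷ lead(D) = −7x² ÷ −x = 7x. Subtract (7x)·D = −7x² + 49x. Remainder: 0.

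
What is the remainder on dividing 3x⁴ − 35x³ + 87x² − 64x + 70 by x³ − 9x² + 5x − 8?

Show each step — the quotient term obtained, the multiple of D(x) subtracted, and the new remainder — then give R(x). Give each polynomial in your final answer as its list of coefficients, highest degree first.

R = [6]

Step 1: lead(3x⁴ − 35x³ + 87x² − 64x + 70) ÷ lead(D) = 3x⁴ ÷ x³ = 3x. Subtract (3x)·D = 3x⁴ − 27x³ + 15x² − 24x. Remainder: −8x³ + 72x² − 40x + 70.
Step 2: lead(−8x³ + 72x² − 40x + 70) ÷ lead(D) = −8x³ ÷ x³ = −8. Subtract (−8)·D = −8x³ + 72x² − 40x + 64. Remainder: 6.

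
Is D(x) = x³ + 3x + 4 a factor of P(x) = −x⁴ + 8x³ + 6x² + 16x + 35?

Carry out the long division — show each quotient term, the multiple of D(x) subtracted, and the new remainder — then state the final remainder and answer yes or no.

R(x) = 9x² − 4x + 3, so D(x) is not a factor of P(x). no

Step 1: lead(−x⁴ + 8x³ + 6x² + 16x + 35) ÷ lead(D) = −x⁴ ÷ x³ = −x. Subtract (−x)·D = −x⁴ − 3x² − 4x. Remainder: 8x³ + 9x² + 20x + 35.
Step 2: lead(8x³ + 9x² + 20x + 35) ÷ lead(D) = 8x³ ÷ x³ = 8. Subtract (8)·D = 8x³ + 24x + 32. Remainder: 9x² − 4x + 3.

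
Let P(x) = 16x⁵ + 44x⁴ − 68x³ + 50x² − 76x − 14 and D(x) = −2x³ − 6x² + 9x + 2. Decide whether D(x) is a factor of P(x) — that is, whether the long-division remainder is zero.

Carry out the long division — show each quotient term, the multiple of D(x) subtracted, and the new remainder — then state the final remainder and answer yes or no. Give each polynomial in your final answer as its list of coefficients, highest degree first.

R = [-8, 2], so D(x) is not a factor of P(x). no

Step 1: lead(16x⁵ + 44x⁴ − 68x³ + 50x² − 76x − 14) ÷ lead(D) = 16x⁵ ÷ −2x³ = −8x². Subtract (−8x²)·D = 16x⁵ + 48x⁴ − 72x³ − 16x². Remainder: −4x⁴ + 4x³ + 66x² − 76x − 14.
Step 2: lead(−4x⁴ + 4x³ + 66x² − 76x − 14) ÷ lead(D) = −4x⁴ ÷ −2x³ = 2x. Subtract (2x)·D = −4x⁴ − 12x³ + 18x² + 4x. Remainder: 16x³ + 48x² − 80x − 14.
Step 3: lead(16x³ + 48x² − 80x − 14) ÷ lead(D) = 16x³ ÷ −2x³ = −8. Subtract (−8)·D = 16x³ + 48x² − 72x − 16. Remainder: −8x + 2.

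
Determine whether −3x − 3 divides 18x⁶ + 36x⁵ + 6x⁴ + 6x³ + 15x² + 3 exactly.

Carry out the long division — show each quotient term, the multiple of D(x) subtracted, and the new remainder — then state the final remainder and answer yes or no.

Step 1: lead(18x⁶ + 36x⁵ + 6x⁴ + 6x³ + 15x² + 3) ÷ lead(D) = 18x⁶ ÷ −3x = −6x⁵. Subtract (−6x⁵)·D = 18x⁶ + 18x⁵. Remainder: 18x⁵ + 6x⁴ + 6x³ + 15x² + 3.
Step 2: lead(18x⁵ + 6x⁴ + 6x³ + 15x² + 3) ÷ lead(D) = 18x⁵ ÷ −3x = −6x⁴. Subtract (−6x⁴)·D = 18x⁵ + 18x⁴. Remainder: −12x⁴ + 6x³ + 15x² + 3.
Step 3: lead(−12x⁴ + 6x³ + 15x² + 3) ÷ lead(D) = −12x⁴ ÷ −3x = 4x³. Subtract (4x³)·D = −12x⁴ − 12x³. Remainder: 18x³ + 15x² + 3.
Step 4: lead(18x³ + 15x² + 3) ÷ lead(D) = 18x³ ÷ −3x = −6x². Subtract (−6x²)·D = 18x³ + 18x². Remainder: −3x² + 3.
Step 5: lead(−3x² + 3) ÷ lead(D) = −3x² ÷ −3x = x. Subtract (x)·D = −3x² − 3x. Remainder: 3x + 3.
Step 6: lead(3x + 3) ÷ lead(D) = 3x ÷ −3x = −1. Subtract (−1)·D = 3x + 3. Remainder: 0.

R(x) = 0, so D(x) is a factor of P(x). yes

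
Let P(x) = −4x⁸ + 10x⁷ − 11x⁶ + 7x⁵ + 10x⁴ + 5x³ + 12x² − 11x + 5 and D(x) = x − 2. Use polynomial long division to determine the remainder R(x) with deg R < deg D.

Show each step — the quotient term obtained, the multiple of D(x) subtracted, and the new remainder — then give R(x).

Step 1: lead(−4x⁸ + 10x⁷ − 11x⁶ + 7x⁵ + 10x⁴ + 5x³ + 12x² − 11x + 5) ÷ lead(D) = −4x⁸ ÷ x = −4x⁷. Subtract (−4x⁷)·D = −4x⁸ + 8x⁷. Remainder: 2x⁷ − 11x⁶ + 7x⁵ + 10x⁴ + 5x³ + 12x² − 11x + 5.
Step 2: lead(2x⁷ − 11x⁶ + 7x⁵ + 10x⁴ + 5x³ + 12x² − 11x + 5) ÷ lead(D) = 2x⁷ ÷ x = 2x⁶. Subtract (2x⁶)·D = 2x⁷ − 4x⁶. Remainder: −7x⁶ + 7x⁵ + 10x⁴ + 5x³ + 12x² − 11x + 5.
Step 3: lead(−7x⁶ + 7x⁵ + 10x⁴ + 5x³ + 12x² − 11x + 5) ÷ lead(D) = −7x⁶ ÷ x = −7x⁵. Subtract (−7x⁵)·D = −7x⁶ + 14x⁵. Remainder: −7x⁵ + 10x⁴ + 5x³ + 12x² − 11x + 5.
Step 4: lead(−7x⁵ + 10x⁴ + 5x³ + 12x² − 11x + 5) ÷ lead(D) = −7x⁵ ÷ x = −7x⁴. Subtract (−7x⁴)·D = −7x⁵ + 14x⁴. Remainder: −4x⁴ + 5x³ + 12x² − 11x + 5.
Step 5: lead(−4x⁴ + 5x³ + 12x² − 11x + 5) ÷ lead(D) = −4x⁴ ÷ x = −4x³. Subtract (−4x³)·D = −4x⁴ + 8x³. Remainder: −3x³ + 12x² − 11x + 5.
Step 6: lead(−3x³ + 12x² − 11x + 5) ÷ lead(D) = −3x³ ÷ x = −3x². Subtract (−3x²)·D = −3x³ + 6x². Remainder: 6x² − 11x + 5.
Step 7: lead(6x² − 11x + 5) ÷ lead(D) = 6x² ÷ x = 6x. Subtract (6x)·D = 6x² − 12x. Remainder: x + 5.
Step 8: lead(x + 5) ÷ lead(D) = x ÷ x = 1. Subtract (1)·D = x − 2. Remainder: 7.

R(x) = 7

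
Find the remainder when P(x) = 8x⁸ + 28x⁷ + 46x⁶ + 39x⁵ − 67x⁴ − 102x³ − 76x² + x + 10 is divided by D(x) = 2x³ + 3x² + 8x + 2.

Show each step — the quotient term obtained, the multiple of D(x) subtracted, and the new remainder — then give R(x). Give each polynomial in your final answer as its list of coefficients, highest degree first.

Step 1: lead(8x⁸ + 28x⁷ + 46x⁶ + 39x⁵ − 67x⁴ − 102x³ − 76x² + x + 10) ÷ lead(D) = 8x⁸ ÷ 2x³ = 4x⁵. Subtract (4x⁵)·D = 8x⁸ + 12x⁷ + 32x⁶ + 8x⁵. Remainder: 16x⁷ + 14x⁶ + 31x⁵ − 67x⁴ − 102x³ − 76x² + x + 10.
Step 2: lead(16x⁷ + 14x⁶ + 31x⁵ − 67x⁴ − 102x³ − 76x² + x + 10) ÷ lead(D) = 16x⁷ ÷ 2x³ = 8x⁴. Subtract (8x⁴)·D = 16x⁷ + 24x⁶ + 64x⁵ + 16x⁴. Remainder: −10x⁶ − 33x⁵ − 83x⁴ − 102x³ − 76x² + x + 10.
Step 3: lead(−10x⁶ − 33x⁵ − 83x⁴ − 102x³ − 76x² + x + 10) ÷ lead(D) = −10x⁶ ÷ 2x³ = −5x³. Subtract (−5x³)·D = −10x⁶ − 15x⁵ − 40x⁴ − 10x³. Remainder: −18x⁵ − 43x⁴ − 92x³ − 76x² + x + 10.
Step 4: lead(−18x⁵ − 43x⁴ − 92x³ − 76x² + x + 10) ÷ lead(D) = −18x⁵ ÷ 2x³ = −9x². Subtract (−9x²)·D = −18x⁵ − 27x⁴ − 72x³ − 18x². Remainder: −16x⁴ − 20x³ − 58x² + x + 10.
Step 5: lead(−16x⁴ − 20x³ − 58x² + x + 10) ÷ lead(D) = −16x⁴ ÷ 2x³ = −8x. Subtract (−8x)·D = −16x⁴ − 24x³ − 64x² − 16x. Remainder: 4x³ + 6x² + 17x + 10.
Step 6: lead(4x³ + 6x² + 17x + 10) ÷ lead(D) = 4x³ ÷ 2x³ = 2. Subtract (2)·D = 4x³ + 6x² + 16x + 4. Remainder: x + 6.

R = [1, 6]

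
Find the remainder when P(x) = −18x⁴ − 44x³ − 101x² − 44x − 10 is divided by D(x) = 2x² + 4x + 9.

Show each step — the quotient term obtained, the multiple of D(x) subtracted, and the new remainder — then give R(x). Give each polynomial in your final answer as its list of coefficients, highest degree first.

R = [8]

Step 1: lead(−18x⁴ − 44x³ − 101x² − 44x − 10) ÷ lead(D) = −18x⁴ ÷ 2x² = −9x². Subtract (−9x²)·D = −18x⁴ − 36x³ − 81x². Remainder: −8x³ − 20x² − 44x − 10.
Step 2: lead(−8x³ − 20x² − 44x − 10) ÷ lead(D) = −8x³ ÷ 2x² = −4x. Subtract (−4x)·D = −8x³ − 16x² − 36x. Remainder: −4x² − 8x − 10.
Step 3: lead(−4x² − 8x − 10) ÷ lead(D) = −4x² ÷ 2x² = −2. Subtract (−2)·D = −4x² − 8x − 18. Remainder: 8.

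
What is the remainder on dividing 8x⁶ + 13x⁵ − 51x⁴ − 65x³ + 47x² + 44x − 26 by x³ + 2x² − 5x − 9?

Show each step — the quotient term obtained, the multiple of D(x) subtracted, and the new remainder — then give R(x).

Step 1: lead(8x⁶ + 13x⁵ − 51x⁴ − 65x³ + 47x² + 44x − 26) ÷ lead(D) = 8x⁶ ÷ x³ = 8x³. Subtract (8x³)·D = 8x⁶ + 16x⁵ − 40x⁴ − 72x³. Remainder: −3x⁵ − 11x⁴ + 7x³ + 47x² + 44x − 26.
Step 2: lead(−3x⁵ − 11x⁴ + 7x³ + 47x² + 44x − 26) ÷ lead(D) = −3x⁵ ÷ x³ = −3x². Subtract (−3x²)·D = −3x⁵ − 6x⁴ + 15x³ + 27x². Remainder: −5x⁴ − 8x³ + 20x² + 44x − 26.
Step 3: lead(−5x⁴ − 8x³ + 20x² + 44x − 26) ÷ lead(D) = −5x⁴ ÷ x³ = −5x. Subtract (−5x)·D = −5x⁴ − 10x³ + 25x² + 45x. Remainder: 2x³ − 5x² − x − 26.
Step 4: lead(2x³ − 5x² − x − 26) ÷ lead(D) = 2x³ ÷ x³ = 2. Subtract (2)·D = 2x³ + 4x² − 10x − 18. Remainder: −9x² + 9x − 8.

R(x) = −9x² + 9x − 8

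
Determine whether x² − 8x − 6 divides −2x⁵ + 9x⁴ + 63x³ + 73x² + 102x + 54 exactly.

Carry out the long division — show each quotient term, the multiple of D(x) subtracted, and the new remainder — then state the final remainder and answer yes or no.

R(x) = 0, so D(x) is a factor of P(x). yes

Step 1: lead(−2x⁵ + 9x⁴ + 63x³ + 73x² + 102x + 54) ÷ lead(D) = −2x⁵ ÷ x² = −2x³. Subtract (−2x³)·D = −2x⁵ + 16x⁴ + 12x³. Remainder: −7x⁴ + 51x³ + 73x² + 102x + 54.
Step 2: lead(−7x⁴ + 51x³ + 73x² + 102x + 54) ÷ lead(D) = −7x⁴ ÷ x² = −7x². Subtract (−7x²)·D = −7x⁴ + 56x³ + 42x². Remainder: −5x³ + 31x² + 102x + 54.
Step 3: lead(−5x³ + 31x² + 102x + 54) ÷ lead(D) = −5x³ ÷ x² = −5x. Subtract (−5x)·D = −5x³ + 40x² + 30x. Remainder: −9x² + 72x + 54.
Step 4: lead(−9x² + 72x + 54) ÷ lead(D) = −9x² ÷ x² = −9. Subtract (−9)·D = −9x² + 72x + 54. Remainder: 0.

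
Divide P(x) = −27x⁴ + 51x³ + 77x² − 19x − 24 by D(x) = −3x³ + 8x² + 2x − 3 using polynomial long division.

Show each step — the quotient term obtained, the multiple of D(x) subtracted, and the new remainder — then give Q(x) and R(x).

Step 1: lead(−27x⁴ + 51x³ + 77x² − 19x − 24) ÷ lead(D) = −27x⁴ ÷ −3x³ = 9x. Subtract (9x)·D = −27x⁴ + 72x³ + 18x² − 27x. Remainder: −21x³ + 59x² + 8x − 24.
Step 2: lead(−21x³ + 59x² + 8x − 24) ÷ lead(D) = −21x³ ÷ −3x³ = 7. Subtract (7)·D = −21x³ + 56x² + 14x − 21. Remainder: 3x² − 6x − 3.

Q(x) = 9x + 7; R(x) = 3x² − 6x − 3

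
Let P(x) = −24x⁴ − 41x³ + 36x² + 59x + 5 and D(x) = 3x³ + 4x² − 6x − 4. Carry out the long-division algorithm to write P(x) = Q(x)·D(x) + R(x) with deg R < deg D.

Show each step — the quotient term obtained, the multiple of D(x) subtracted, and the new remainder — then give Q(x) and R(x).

Step 1: lead(−24x⁴ − 41x³ + 36x² + 59x + 5) ÷ lead(D) = −24x⁴ ÷ 3x³ = −8x. Subtract (−8x)·D = −24x⁴ − 32x³ + 48x² + 32x. Remainder: −9x³ − 12x² + 27x + 5.
Step 2: lead(−9x³ − 12x² + 27x + 5) ÷ lead(D) = −9x³ ÷ 3x³ = −3. Subtract (−3)·D = −9x³ − 12x² + 18x + 12. Remainder: 9x − 7.

Q(x) = −8x − 3; R(x) = 9x − 7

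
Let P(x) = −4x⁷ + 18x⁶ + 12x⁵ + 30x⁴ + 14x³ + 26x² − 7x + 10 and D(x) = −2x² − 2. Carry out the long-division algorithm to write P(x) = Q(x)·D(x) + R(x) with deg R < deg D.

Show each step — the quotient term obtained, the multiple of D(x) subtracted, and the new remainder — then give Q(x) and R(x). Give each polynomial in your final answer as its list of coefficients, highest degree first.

Step 1: lead(−4x⁷ + 18x⁶ + 12x⁵ + 30x⁴ + 14x³ + 26x² − 7x + 10) ÷ lead(D) = −4x⁷ ÷ −2x² = 2x⁵. Subtract (2x⁵)·D = −4x⁷ − 4x⁵. Remainder: 18x⁶ + 16x⁵ + 30x⁴ + 14x³ + 26x² − 7x + 10.
Step 2: lead(18x⁶ + 16x⁵ + 30x⁴ + 14x³ + 26x² − 7x + 10) ÷ lead(D) = 18x⁶ ÷ −2x² = −9x⁴. Subtract (−9x⁴)·D = 18x⁶ + 18x⁴. Remainder: 16x⁵ + 12x⁴ + 14x³ + 26x² − 7x + 10.
Step 3: lead(16x⁵ + 12x⁴ + 14x³ + 26x² − 7x + 10) ÷ lead(D) = 16x⁵ ÷ −2x² = −8x³. Subtract (−8x³)·D = 16x⁵ + 16x³. Remainder: 12x⁴ − 2x³ + 26x² − 7x + 10.
Step 4: lead(12x⁴ − 2x³ + 26x² − 7x + 10) ÷ lead(D) = 12x⁴ ÷ −2x² = −6x². Subtract (−6x²)·D = 12x⁴ + 12x². Remainder: −2x³ + 14x² − 7x + 10.
Step 5: lead(−2x³ + 14x² − 7x + 10) ÷ lead(D) = −2x³ ÷ −2x² = x. Subtract (x)·D = −2x³ − 2x. Remainder: 14x² − 5x + 10.
Step 6: lead(14x² − 5x + 10) ÷ lead(D) = 14x² ÷ −2x² = −7. Subtract (−7)·D = 14x² + 14. Remainder: −5x − 4.

Q = [2, -9, -8, -6, 1, -7]; R = [-5, -4]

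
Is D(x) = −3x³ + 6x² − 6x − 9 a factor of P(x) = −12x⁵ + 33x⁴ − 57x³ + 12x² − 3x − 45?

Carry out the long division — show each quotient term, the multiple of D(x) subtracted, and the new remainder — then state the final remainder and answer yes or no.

Step 1: lead(−12x⁵ + 33x⁴ − 57x³ + 12x² − 3x − 45) ÷ lead(D) = −12x⁵ ÷ −3x³ = 4x². Subtract (4x²)·D = −12x⁵ + 24x⁴ − 24x³ − 36x². Remainder: 9x⁴ − 33x³ + 48x² − 3x − 45.
Step 2: lead(9x⁴ − 33x³ + 48x² − 3x − 45) ÷ lead(D) = 9x⁴ ÷ −3x³ = −3x. Subtract (−3x)·D = 9x⁴ − 18x³ + 18x² + 27x. Remainder: −15x³ + 30x² − 30x − 45.
Step 3: lead(−15x³ + 30x² − 30x − 45) ÷ lead(D) = −15x³ ÷ −3x³ = 5. Subtract (5)·D = −15x³ + 30x² − 30x − 45. Remainder: 0.

R(x) = 0, so D(x) is a factor of P(x). yes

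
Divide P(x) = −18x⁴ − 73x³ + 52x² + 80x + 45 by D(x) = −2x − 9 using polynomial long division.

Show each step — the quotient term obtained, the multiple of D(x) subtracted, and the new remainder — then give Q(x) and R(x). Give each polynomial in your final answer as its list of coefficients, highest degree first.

Step 1: lead(−18x⁴ − 73x³ + 52x² + 80x + 45) ÷ lead(D) = −18x⁴ ÷ −2x = 9x³. Subtract (9x³)·D = −18x⁴ − 81x³. Remainder: 8x³ + 52x² + 80x + 45.
Step 2: lead(8x³ + 52x² + 80x + 45) ÷ lead(D) = 8x³ ÷ −2x = −4x². Subtract (−4x²)·D = 8x³ + 36x². Remainder: 16x² + 80x + 45.
Step 3: lead(16x² + 80x + 45) ÷ lead(D) = 16x² ÷ −2x = −8x. Subtract (−8x)·D = 16x² + 72x. Remainder: 8x + 45.
Step 4: lead(8x + 45) ÷ lead(D) = 8x ÷ −2x = −4. Subtract (−4)·D = 8x + 36. Remainder: 9.

Q = [9, -4, -8, -4]; R = [9]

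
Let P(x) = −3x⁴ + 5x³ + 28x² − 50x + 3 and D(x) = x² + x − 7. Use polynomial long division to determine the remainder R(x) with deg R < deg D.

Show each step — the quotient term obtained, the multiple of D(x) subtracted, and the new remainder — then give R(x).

Step 1: lead(−3x⁴ + 5x³ + 28x² − 50x + 3) ÷ lead(D) = −3x⁴ ÷ x² = −3x². Subtract (−3x²)·D = −3x⁴ − 3x³ + 21x². Remainder: 8x³ + 7x² − 50x + 3.
Step 2: lead(8x³ + 7x² − 50x + 3) ÷ lead(D) = 8x³ ÷ x² = 8x. Subtract (8x)·D = 8x³ + 8x² − 56x. Remainder: −x² + 6x + 3.
Step 3: lead(−x² + 6x + 3) ÷ lead(D) = −x² ÷ x² = −1. Subtract (−1)·D = −x² − x + 7. Remainder: 7x − 4.

R(x) = 7x − 4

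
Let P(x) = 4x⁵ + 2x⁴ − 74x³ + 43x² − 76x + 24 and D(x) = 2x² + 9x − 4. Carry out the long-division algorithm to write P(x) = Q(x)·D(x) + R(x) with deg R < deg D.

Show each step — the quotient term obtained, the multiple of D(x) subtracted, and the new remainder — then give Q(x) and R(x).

Q(x) = 2x³ − 8x² + 3x − 8; R(x) = 8x − 8

Step 1: lead(4x⁵ + 2x⁴ − 74x³ + 43x² − 76x + 24) ÷ lead(D) = 4x⁵ ÷ 2x² = 2x³. Subtract (2x³)·D = 4x⁵ + 18x⁴ − 8x³. Remainder: −16x⁴ − 66x³ + 43x² − 76x + 24.
Step 2: lead(−16x⁴ − 66x³ + 43x² − 76x + 24) ÷ lead(D) = −16x⁴ ÷ 2x² = −8x². Subtract (−8x²)·D = −16x⁴ − 72x³ + 32x². Remainder: 6x³ + 11x² − 76x + 24.
Step 3: lead(6x³ + 11x² − 76x + 24) ÷ lead(D) = 6x³ ÷ 2x² = 3x. Subtract (3x)·D = 6x³ + 27x² − 12x. Remainder: −16x² − 64x + 24.
Step 4: lead(−16x² − 64x + 24) ÷ lead(D) = −16x² ÷ 2x² = −8. Subtract (−8)·D = −16x² − 72x + 32. Remainder: 8x − 8.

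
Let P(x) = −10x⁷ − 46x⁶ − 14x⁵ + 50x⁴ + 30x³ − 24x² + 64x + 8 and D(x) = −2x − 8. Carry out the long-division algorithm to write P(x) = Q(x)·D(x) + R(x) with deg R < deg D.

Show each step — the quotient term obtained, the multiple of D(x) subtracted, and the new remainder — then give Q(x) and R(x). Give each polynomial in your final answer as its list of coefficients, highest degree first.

Step 1: lead(−10x⁷ − 46x⁶ − 14x⁵ + 50x⁴ + 30x³ − 24x² + 64x + 8) ÷ lead(D) = −10x⁷ ÷ −2x = 5x⁶. Subtract (5x⁶)·D = −10x⁷ − 40x⁶. Remainder: −6x⁶ − 14x⁵ + 50x⁴ + 30x³ − 24x² + 64x + 8.
Step 2: lead(−6x⁶ − 14x⁵ + 50x⁴ + 30x³ − 24x² + 64x + 8) ÷ lead(D) = −6x⁶ ÷ −2x = 3x⁵. Subtract (3x⁵)·D = −6x⁶ − 24x⁵. Remainder: 10x⁵ + 50x⁴ + 30x³ − 24x² + 64x + 8.
Step 3: lead(10x⁵ + 50x⁴ + 30x³ − 24x² + 64x + 8) ÷ lead(D) = 10x⁵ ÷ −2x = −5x⁴. Subtract (−5x⁴)·D = 10x⁵ + 40x⁴. Remainder: 10x⁴ + 30x³ − 24x² + 64x + 8.
Step 4: lead(10x⁴ + 30x³ − 24x² + 64x + 8) ÷ lead(D) = 10x⁴ ÷ −2x = −5x³. Subtract (−5x³)·D = 10x⁴ + 40x³. Remainder: −10x³ − 24x² + 64x + 8.
Step 5: lead(−10x³ − 24x² + 64x + 8) ÷ lead(D) = −10x³ ÷ −2x = 5x². Subtract (5x²)·D = −10x³ − 40x². Remainder: 16x² + 64x + 8.
Step 6: lead(16x² + 64x + 8) ÷ lead(D) = 16x² ÷ −2x = −8x. Subtract (−8x)·D = 16x² + 64x. Remainder: 8.

Q = [5, 3, -5, -5, 5, -8, 0]; R = [8]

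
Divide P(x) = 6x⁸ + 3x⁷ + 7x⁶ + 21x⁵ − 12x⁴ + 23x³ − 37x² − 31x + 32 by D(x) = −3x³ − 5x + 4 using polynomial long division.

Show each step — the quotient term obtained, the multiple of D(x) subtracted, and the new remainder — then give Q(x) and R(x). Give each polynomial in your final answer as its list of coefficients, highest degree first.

Step 1: lead(6x⁸ + 3x⁷ + 7x⁶ + 21x⁵ − 12x⁴ + 23x³ − 37x² − 31x + 32) ÷ lead(D) = 6x⁸ ÷ −3x³ = −2x⁵. Subtract (−2x⁵)·D = 6x⁸ + 10x⁶ − 8x⁵. Remainder: 3x⁷ − 3x⁶ + 29x⁵ − 12x⁴ + 23x³ − 37x² − 31x + 32.
Step 2: lead(3x⁷ − 3x⁶ + 29x⁵ − 12x⁴ + 23x³ − 37x² − 31x + 32) ÷ lead(D) = 3x⁷ ÷ −3x³ = −x⁴. Subtract (−x⁴)·D = 3x⁷ + 5x⁵ − 4x⁴. Remainder: −3x⁶ + 24x⁵ − 8x⁴ + 23x³ − 37x² − 31x + 32.
Step 3: lead(−3x⁶ + 24x⁵ − 8x⁴ + 23x³ − 37x² − 31x + 32) ÷ lead(D) = −3x⁶ ÷ −3x³ = x³. Subtract (x³)·D = −3x⁶ − 5x⁴ + 4x³. Remainder: 24x⁵ − 3x⁴ + 19x³ − 37x² − 31x + 32.
Step 4: lead(24x⁵ − 3x⁴ + 19x³ − 37x² − 31x + 32) ÷ lead(D) = 24x⁵ ÷ −3x³ = −8x². Subtract (−8x²)·D = 24x⁵ + 40x³ − 32x². Remainder: −3x⁴ − 21x³ − 5x² − 31x + 32.
Step 5: lead(−3x⁴ − 21x³ − 5x² − 31x + 32) ÷ lead(D) = −3x⁴ ÷ −3x³ = x. Subtract (x)·D = −3x⁴ − 5x² + 4x. Remainder: −21x³ − 35x + 32.
Step 6: lead(−21x³ − 35x + 32) ÷ lead(D) = −21x³ ÷ −3x³ = 7. Subtract (7)·D = −21x³ − 35x + 28. Remainder: 4.

Q = [-2, -1, 1, -8, 1, 7]; R = [4]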